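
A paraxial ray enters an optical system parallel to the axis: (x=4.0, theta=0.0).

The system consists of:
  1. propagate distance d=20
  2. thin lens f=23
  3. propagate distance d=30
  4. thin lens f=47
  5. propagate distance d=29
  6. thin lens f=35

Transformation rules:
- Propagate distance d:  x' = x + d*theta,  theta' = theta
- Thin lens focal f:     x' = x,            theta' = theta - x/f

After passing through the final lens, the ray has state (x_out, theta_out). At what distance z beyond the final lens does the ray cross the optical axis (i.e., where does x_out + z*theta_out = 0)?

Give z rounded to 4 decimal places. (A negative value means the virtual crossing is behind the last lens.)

Initial: x=4.0000 theta=0.0000
After 1 (propagate distance d=20): x=4.0000 theta=0.0000
After 2 (thin lens f=23): x=4.0000 theta=-4/23 (≈-0.1739)
After 3 (propagate distance d=30): x=-28/23 (≈-1.2174) theta=-4/23 (≈-0.1739)
After 4 (thin lens f=47): x=-28/23 (≈-1.2174) theta=-160/1081 (≈-0.1480)
After 5 (propagate distance d=29): x=-5956/1081 (≈-5.5097) theta=-160/1081 (≈-0.1480)
After 6 (thin lens f=35): x=-5956/1081 (≈-5.5097) theta=356/37835 (≈0.0094)
z_focus = -x_out/theta_out = -(-5956/1081)/(356/37835) = 52115/89 ≈ 585.5618
Rounded to 4 decimal places: z = 585.5618

Answer: 585.5618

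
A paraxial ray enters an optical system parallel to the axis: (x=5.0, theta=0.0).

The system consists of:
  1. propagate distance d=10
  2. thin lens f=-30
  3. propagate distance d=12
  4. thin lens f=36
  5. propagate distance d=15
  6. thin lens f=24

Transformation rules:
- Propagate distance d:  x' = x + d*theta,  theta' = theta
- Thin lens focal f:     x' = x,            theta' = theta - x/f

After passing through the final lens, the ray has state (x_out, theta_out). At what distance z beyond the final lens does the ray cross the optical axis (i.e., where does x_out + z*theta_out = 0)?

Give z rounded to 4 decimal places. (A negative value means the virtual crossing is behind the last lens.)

Answer: 21.7931

Derivation:
Initial: x=5.0000 theta=0.0000
After 1 (propagate distance d=10): x=5.0000 theta=0.0000
After 2 (thin lens f=-30): x=5.0000 theta=1/6 (≈0.1667)
After 3 (propagate distance d=12): x=7.0000 theta=1/6 (≈0.1667)
After 4 (thin lens f=36): x=7.0000 theta=-1/36 (≈-0.0278)
After 5 (propagate distance d=15): x=79/12 (≈6.5833) theta=-1/36 (≈-0.0278)
After 6 (thin lens f=24): x=79/12 (≈6.5833) theta=-29/96 (≈-0.3021)
z_focus = -x_out/theta_out = -(79/12)/(-29/96) = 632/29 ≈ 21.7931
Rounded to 4 decimal places: z = 21.7931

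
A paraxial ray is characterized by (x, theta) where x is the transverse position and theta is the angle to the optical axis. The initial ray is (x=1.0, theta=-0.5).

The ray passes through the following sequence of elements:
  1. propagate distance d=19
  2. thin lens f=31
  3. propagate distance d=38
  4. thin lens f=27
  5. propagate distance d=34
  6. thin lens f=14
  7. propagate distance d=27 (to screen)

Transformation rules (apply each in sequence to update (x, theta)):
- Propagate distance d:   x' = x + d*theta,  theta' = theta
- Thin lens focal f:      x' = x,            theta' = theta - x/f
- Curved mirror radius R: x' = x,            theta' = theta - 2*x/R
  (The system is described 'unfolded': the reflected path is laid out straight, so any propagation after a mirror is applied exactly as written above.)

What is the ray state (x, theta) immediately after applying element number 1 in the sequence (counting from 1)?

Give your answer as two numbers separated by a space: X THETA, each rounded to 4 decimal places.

Initial: x=1.0000 theta=-0.5000
After 1 (propagate distance d=19): x=-8.5000 theta=-0.5000
Rounded to 4 decimal places: x = -8.5000, theta = -0.5000

Answer: -8.5000 -0.5000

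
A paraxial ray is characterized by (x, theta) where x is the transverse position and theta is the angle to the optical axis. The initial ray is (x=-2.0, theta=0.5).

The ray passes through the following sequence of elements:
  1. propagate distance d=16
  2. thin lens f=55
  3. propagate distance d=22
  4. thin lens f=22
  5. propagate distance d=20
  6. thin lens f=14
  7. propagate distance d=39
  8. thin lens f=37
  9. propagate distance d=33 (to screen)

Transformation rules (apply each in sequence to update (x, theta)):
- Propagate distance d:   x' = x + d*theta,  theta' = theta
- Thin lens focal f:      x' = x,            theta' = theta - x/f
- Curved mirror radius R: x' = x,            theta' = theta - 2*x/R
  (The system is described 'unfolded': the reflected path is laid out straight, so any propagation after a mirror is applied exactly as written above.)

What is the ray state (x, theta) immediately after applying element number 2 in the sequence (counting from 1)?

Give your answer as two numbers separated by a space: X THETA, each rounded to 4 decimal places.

Answer: 6.0000 0.3909

Derivation:
Initial: x=-2.0000 theta=0.5000
After 1 (propagate distance d=16): x=6.0000 theta=0.5000
After 2 (thin lens f=55): x=6.0000 theta=43/110 (≈0.3909)
Rounded to 4 decimal places: x = 6.0000, theta = 0.3909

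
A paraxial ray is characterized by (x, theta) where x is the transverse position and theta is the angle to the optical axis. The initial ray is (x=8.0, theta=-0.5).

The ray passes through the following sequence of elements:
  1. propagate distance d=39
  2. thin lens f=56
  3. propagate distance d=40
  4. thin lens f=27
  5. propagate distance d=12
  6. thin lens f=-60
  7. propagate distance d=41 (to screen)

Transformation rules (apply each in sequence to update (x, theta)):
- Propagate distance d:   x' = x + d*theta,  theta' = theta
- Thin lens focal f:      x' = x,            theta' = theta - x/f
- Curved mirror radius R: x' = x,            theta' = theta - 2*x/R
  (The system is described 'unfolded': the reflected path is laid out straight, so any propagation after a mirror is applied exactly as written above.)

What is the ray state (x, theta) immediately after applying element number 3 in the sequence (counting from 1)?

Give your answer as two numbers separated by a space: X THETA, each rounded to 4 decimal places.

Answer: -23.2857 -0.2946

Derivation:
Initial: x=8.0000 theta=-0.5000
After 1 (propagate distance d=39): x=-11.5000 theta=-0.5000
After 2 (thin lens f=56): x=-11.5000 theta=-33/112 (≈-0.2946)
After 3 (propagate distance d=40): x=-163/7 (≈-23.2857) theta=-33/112 (≈-0.2946)
Rounded to 4 decimal places: x = -23.2857, theta = -0.2946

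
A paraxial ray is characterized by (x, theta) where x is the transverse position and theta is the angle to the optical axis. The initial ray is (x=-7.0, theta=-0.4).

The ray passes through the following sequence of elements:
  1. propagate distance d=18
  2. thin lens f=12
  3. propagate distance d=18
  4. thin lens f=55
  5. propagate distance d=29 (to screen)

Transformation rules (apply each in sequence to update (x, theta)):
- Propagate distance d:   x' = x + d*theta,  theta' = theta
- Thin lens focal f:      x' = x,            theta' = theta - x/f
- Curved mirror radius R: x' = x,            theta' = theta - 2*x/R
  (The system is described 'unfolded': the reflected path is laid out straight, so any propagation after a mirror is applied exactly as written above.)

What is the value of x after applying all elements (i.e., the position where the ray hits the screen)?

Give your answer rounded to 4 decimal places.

Answer: 22.6694

Derivation:
Initial: x=-7.0000 theta=-0.4000
After 1 (propagate distance d=18): x=-14.2000 theta=-0.4000
After 2 (thin lens f=12): x=-14.2000 theta=47/60 (≈0.7833)
After 3 (propagate distance d=18): x=-0.1000 theta=47/60 (≈0.7833)
After 4 (thin lens f=55): x=-0.1000 theta=2591/3300 (≈0.7852)
After 5 (propagate distance d=29 (to screen)): x=74809/3300 (≈22.6694) theta=2591/3300 (≈0.7852)
Rounded to 4 decimal places: x = 22.6694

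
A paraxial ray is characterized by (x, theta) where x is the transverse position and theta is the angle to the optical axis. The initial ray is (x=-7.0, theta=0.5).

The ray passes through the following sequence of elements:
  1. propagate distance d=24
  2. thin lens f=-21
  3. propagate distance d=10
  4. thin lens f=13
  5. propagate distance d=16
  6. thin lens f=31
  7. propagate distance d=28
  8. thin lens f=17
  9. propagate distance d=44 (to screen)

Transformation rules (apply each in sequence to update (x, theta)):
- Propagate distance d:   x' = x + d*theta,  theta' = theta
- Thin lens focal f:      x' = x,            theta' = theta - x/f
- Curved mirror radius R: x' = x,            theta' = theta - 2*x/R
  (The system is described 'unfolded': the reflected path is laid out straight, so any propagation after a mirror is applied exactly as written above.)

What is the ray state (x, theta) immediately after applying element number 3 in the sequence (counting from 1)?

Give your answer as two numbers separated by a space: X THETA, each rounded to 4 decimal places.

Initial: x=-7.0000 theta=0.5000
After 1 (propagate distance d=24): x=5.0000 theta=0.5000
After 2 (thin lens f=-21): x=5.0000 theta=31/42 (≈0.7381)
After 3 (propagate distance d=10): x=260/21 (≈12.3810) theta=31/42 (≈0.7381)
Rounded to 4 decimal places: x = 12.3810, theta = 0.7381

Answer: 12.3810 0.7381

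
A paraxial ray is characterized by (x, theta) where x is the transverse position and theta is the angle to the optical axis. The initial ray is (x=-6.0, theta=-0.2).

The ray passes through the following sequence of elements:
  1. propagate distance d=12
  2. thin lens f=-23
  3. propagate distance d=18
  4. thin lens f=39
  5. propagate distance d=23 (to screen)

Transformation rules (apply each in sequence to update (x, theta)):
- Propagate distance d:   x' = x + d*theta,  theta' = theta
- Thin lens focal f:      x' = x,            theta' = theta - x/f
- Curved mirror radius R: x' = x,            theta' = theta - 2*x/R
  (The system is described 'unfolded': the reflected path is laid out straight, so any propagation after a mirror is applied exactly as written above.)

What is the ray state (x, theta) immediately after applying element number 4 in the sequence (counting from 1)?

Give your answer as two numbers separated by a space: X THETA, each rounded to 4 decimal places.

Initial: x=-6.0000 theta=-0.2000
After 1 (propagate distance d=12): x=-8.4000 theta=-0.2000
After 2 (thin lens f=-23): x=-8.4000 theta=-13/23 (≈-0.5652)
After 3 (propagate distance d=18): x=-2136/115 (≈-18.5739) theta=-13/23 (≈-0.5652)
After 4 (thin lens f=39): x=-2136/115 (≈-18.5739) theta=-133/1495 (≈-0.0890)
Rounded to 4 decimal places: x = -18.5739, theta = -0.0890

Answer: -18.5739 -0.0890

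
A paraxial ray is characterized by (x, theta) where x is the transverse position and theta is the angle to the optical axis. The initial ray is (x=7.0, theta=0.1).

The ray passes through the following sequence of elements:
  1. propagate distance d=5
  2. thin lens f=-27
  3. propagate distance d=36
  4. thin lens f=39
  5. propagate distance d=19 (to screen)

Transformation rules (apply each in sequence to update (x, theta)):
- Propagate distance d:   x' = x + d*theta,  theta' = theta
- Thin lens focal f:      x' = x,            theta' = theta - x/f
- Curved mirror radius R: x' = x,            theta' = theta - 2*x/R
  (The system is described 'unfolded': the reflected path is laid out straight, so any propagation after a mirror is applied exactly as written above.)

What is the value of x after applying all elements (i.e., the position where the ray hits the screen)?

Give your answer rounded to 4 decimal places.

Answer: 17.9983

Derivation:
Initial: x=7.0000 theta=0.1000
After 1 (propagate distance d=5): x=7.5000 theta=0.1000
After 2 (thin lens f=-27): x=7.5000 theta=17/45 (≈0.3778)
After 3 (propagate distance d=36): x=21.1000 theta=17/45 (≈0.3778)
After 4 (thin lens f=39): x=21.1000 theta=-191/1170 (≈-0.1632)
After 5 (propagate distance d=19 (to screen)): x=10529/585 (≈17.9983) theta=-191/1170 (≈-0.1632)
Rounded to 4 decimal places: x = 17.9983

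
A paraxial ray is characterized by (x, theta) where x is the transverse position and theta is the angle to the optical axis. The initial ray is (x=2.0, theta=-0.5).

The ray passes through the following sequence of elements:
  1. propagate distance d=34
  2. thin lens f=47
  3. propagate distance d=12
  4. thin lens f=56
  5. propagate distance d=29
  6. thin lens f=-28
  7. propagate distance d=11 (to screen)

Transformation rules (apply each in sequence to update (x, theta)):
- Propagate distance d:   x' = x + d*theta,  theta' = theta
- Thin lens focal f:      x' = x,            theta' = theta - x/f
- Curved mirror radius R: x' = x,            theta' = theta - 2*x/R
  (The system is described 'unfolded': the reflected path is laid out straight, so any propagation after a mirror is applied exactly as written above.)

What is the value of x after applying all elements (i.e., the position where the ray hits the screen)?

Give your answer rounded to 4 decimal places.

Initial: x=2.0000 theta=-0.5000
After 1 (propagate distance d=34): x=-15.0000 theta=-0.5000
After 2 (thin lens f=47): x=-15.0000 theta=-17/94 (≈-0.1809)
After 3 (propagate distance d=12): x=-807/47 (≈-17.1702) theta=-17/94 (≈-0.1809)
After 4 (thin lens f=56): x=-807/47 (≈-17.1702) theta=331/2632 (≈0.1258)
After 5 (propagate distance d=29): x=-35593/2632 (≈-13.5232) theta=331/2632 (≈0.1258)
After 6 (thin lens f=-28): x=-35593/2632 (≈-13.5232) theta=-26325/73696 (≈-0.3572)
After 7 (propagate distance d=11 (to screen)): x=-1286179/73696 (≈-17.4525) theta=-26325/73696 (≈-0.3572)
Rounded to 4 decimal places: x = -17.4525

Answer: -17.4525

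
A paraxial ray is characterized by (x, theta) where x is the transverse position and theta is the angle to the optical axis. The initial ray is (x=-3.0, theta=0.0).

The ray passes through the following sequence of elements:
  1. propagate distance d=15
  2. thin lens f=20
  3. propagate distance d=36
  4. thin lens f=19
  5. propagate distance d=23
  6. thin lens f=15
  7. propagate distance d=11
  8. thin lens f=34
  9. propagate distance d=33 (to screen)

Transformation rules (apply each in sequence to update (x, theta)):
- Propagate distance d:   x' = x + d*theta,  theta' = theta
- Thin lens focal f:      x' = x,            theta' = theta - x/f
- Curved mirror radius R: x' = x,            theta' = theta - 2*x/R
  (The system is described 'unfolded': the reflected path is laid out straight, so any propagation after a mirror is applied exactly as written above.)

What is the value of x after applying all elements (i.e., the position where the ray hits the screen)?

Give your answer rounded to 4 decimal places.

Answer: -5.6661

Derivation:
Initial: x=-3.0000 theta=0.0000
After 1 (propagate distance d=15): x=-3.0000 theta=0.0000
After 2 (thin lens f=20): x=-3.0000 theta=0.1500
After 3 (propagate distance d=36): x=2.4000 theta=0.1500
After 4 (thin lens f=19): x=2.4000 theta=9/380 (≈0.0237)
After 5 (propagate distance d=23): x=1119/380 (≈2.9447) theta=9/380 (≈0.0237)
After 6 (thin lens f=15): x=1119/380 (≈2.9447) theta=-82/475 (≈-0.1726)
After 7 (propagate distance d=11): x=1987/1900 (≈1.0458) theta=-82/475 (≈-0.1726)
After 8 (thin lens f=34): x=1987/1900 (≈1.0458) theta=-13139/64600 (≈-0.2034)
After 9 (propagate distance d=33 (to screen)): x=-366029/64600 (≈-5.6661) theta=-13139/64600 (≈-0.2034)
Rounded to 4 decimal places: x = -5.6661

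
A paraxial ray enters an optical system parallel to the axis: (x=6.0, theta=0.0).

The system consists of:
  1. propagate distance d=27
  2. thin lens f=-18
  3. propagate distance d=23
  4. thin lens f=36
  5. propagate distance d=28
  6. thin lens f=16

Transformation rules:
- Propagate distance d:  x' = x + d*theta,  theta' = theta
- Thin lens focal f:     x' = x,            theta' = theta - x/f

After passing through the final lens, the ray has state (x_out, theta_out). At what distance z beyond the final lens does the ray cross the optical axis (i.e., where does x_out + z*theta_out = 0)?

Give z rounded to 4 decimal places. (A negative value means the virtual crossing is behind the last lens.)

Initial: x=6.0000 theta=0.0000
After 1 (propagate distance d=27): x=6.0000 theta=0.0000
After 2 (thin lens f=-18): x=6.0000 theta=1/3 (≈0.3333)
After 3 (propagate distance d=23): x=41/3 (≈13.6667) theta=1/3 (≈0.3333)
After 4 (thin lens f=36): x=41/3 (≈13.6667) theta=-5/108 (≈-0.0463)
After 5 (propagate distance d=28): x=334/27 (≈12.3704) theta=-5/108 (≈-0.0463)
After 6 (thin lens f=16): x=334/27 (≈12.3704) theta=-59/72 (≈-0.8194)
z_focus = -x_out/theta_out = -(334/27)/(-59/72) = 2672/177 ≈ 15.0960
Rounded to 4 decimal places: z = 15.0960

Answer: 15.0960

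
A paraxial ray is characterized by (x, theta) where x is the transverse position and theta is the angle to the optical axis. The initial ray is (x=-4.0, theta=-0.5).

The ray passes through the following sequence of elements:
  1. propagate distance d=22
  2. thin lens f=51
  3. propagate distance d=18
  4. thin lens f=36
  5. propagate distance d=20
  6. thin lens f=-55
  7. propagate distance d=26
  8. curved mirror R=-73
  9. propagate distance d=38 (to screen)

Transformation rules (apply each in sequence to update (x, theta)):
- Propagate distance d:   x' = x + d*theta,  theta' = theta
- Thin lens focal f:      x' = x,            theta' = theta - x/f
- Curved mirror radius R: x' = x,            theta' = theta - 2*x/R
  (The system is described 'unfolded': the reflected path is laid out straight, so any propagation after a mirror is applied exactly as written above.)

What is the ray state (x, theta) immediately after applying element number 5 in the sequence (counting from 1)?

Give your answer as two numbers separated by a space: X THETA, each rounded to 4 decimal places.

Answer: -12.4314 0.3137

Derivation:
Initial: x=-4.0000 theta=-0.5000
After 1 (propagate distance d=22): x=-15.0000 theta=-0.5000
After 2 (thin lens f=51): x=-15.0000 theta=-7/34 (≈-0.2059)
After 3 (propagate distance d=18): x=-318/17 (≈-18.7059) theta=-7/34 (≈-0.2059)
After 4 (thin lens f=36): x=-318/17 (≈-18.7059) theta=16/51 (≈0.3137)
After 5 (propagate distance d=20): x=-634/51 (≈-12.4314) theta=16/51 (≈0.3137)
Rounded to 4 decimal places: x = -12.4314, theta = 0.3137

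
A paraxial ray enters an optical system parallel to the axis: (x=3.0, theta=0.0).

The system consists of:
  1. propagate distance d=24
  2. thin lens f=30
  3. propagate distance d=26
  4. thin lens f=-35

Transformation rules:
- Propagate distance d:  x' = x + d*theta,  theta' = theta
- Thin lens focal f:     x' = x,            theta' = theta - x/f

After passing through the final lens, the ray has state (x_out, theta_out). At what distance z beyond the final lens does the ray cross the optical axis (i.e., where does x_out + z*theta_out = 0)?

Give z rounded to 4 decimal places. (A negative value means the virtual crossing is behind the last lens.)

Initial: x=3.0000 theta=0.0000
After 1 (propagate distance d=24): x=3.0000 theta=0.0000
After 2 (thin lens f=30): x=3.0000 theta=-0.1000
After 3 (propagate distance d=26): x=0.4000 theta=-0.1000
After 4 (thin lens f=-35): x=0.4000 theta=-31/350 (≈-0.0886)
z_focus = -x_out/theta_out = -(0.4000)/(-31/350) = 140/31 ≈ 4.5161
Rounded to 4 decimal places: z = 4.5161

Answer: 4.5161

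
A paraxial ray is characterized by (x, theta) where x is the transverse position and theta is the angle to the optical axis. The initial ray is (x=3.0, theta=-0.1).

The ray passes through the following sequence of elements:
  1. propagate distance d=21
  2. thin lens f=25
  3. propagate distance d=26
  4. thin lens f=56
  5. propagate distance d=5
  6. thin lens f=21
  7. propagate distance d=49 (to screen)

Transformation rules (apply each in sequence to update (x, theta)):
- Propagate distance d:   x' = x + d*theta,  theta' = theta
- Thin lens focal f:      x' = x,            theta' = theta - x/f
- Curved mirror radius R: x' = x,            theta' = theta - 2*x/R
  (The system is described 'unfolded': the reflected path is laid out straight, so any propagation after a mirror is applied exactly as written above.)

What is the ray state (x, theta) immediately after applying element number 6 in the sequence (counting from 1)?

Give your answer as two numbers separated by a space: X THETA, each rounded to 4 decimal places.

Answer: -3.0806 0.0578

Derivation:
Initial: x=3.0000 theta=-0.1000
After 1 (propagate distance d=21): x=0.9000 theta=-0.1000
After 2 (thin lens f=25): x=0.9000 theta=-0.1360
After 3 (propagate distance d=26): x=-2.6360 theta=-0.1360
After 4 (thin lens f=56): x=-2.6360 theta=-249/2800 (≈-0.0889)
After 5 (propagate distance d=5): x=-43129/14000 (≈-3.0806) theta=-249/2800 (≈-0.0889)
After 6 (thin lens f=21): x=-43129/14000 (≈-3.0806) theta=2123/36750 (≈0.0578)
Rounded to 4 decimal places: x = -3.0806, theta = 0.0578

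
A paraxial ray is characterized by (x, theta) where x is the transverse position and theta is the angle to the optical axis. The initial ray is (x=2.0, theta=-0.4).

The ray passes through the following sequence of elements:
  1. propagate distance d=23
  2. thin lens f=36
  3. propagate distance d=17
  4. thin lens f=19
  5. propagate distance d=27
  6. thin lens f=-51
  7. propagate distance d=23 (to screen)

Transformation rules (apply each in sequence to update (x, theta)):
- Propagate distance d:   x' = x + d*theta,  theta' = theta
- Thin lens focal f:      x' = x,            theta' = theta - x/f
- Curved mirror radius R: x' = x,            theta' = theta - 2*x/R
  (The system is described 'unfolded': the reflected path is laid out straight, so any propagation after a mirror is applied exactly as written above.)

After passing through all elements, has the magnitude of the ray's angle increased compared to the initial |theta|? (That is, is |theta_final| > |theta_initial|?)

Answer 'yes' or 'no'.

Answer: no

Derivation:
Initial: x=2.0000 theta=-0.4000
After 1 (propagate distance d=23): x=-7.2000 theta=-0.4000
After 2 (thin lens f=36): x=-7.2000 theta=-0.2000
After 3 (propagate distance d=17): x=-10.6000 theta=-0.2000
After 4 (thin lens f=19): x=-10.6000 theta=34/95 (≈0.3579)
After 5 (propagate distance d=27): x=-89/95 (≈-0.9368) theta=34/95 (≈0.3579)
After 6 (thin lens f=-51): x=-89/95 (≈-0.9368) theta=329/969 (≈0.3395)
After 7 (propagate distance d=23 (to screen)): x=33296/4845 (≈6.8722) theta=329/969 (≈0.3395)
|theta_initial|=0.4000 |theta_final|=329/969 (≈0.3395) -> not increased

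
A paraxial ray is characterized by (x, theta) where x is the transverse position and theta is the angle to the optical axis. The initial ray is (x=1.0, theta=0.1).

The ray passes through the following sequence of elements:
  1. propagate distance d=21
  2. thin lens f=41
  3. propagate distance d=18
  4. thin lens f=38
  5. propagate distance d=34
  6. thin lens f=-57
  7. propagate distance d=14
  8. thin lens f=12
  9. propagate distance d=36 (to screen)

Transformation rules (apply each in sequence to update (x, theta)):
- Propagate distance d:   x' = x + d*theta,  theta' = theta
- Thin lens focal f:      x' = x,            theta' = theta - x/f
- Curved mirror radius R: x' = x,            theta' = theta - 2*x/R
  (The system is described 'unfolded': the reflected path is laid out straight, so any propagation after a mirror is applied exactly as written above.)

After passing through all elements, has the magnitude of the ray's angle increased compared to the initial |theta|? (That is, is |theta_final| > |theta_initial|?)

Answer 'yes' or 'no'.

Answer: no

Derivation:
Initial: x=1.0000 theta=0.1000
After 1 (propagate distance d=21): x=3.1000 theta=0.1000
After 2 (thin lens f=41): x=3.1000 theta=1/41 (≈0.0244)
After 3 (propagate distance d=18): x=1451/410 (≈3.5390) theta=1/41 (≈0.0244)
After 4 (thin lens f=38): x=1451/410 (≈3.5390) theta=-1071/15580 (≈-0.0687)
After 5 (propagate distance d=34): x=4681/3895 (≈1.2018) theta=-1071/15580 (≈-0.0687)
After 6 (thin lens f=-57): x=4681/3895 (≈1.2018) theta=-42323/888060 (≈-0.0477)
After 7 (propagate distance d=14): x=237373/444030 (≈0.5346) theta=-42323/888060 (≈-0.0477)
After 8 (thin lens f=12): x=237373/444030 (≈0.5346) theta=-491311/5328360 (≈-0.0922)
After 9 (propagate distance d=36 (to screen)): x=-3016/1083 (≈-2.7849) theta=-491311/5328360 (≈-0.0922)
|theta_initial|=0.1000 |theta_final|=491311/5328360 (≈0.0922) -> not increased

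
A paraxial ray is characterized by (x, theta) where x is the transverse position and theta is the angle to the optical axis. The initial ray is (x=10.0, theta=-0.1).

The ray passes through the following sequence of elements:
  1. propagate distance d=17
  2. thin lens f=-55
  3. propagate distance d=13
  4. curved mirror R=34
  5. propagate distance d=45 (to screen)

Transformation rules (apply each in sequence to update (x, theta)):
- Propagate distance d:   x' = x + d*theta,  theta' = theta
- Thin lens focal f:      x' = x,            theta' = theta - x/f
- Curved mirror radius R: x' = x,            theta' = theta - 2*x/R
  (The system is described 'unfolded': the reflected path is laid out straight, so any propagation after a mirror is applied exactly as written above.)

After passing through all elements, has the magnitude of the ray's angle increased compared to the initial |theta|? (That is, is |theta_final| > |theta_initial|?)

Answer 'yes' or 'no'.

Initial: x=10.0000 theta=-0.1000
After 1 (propagate distance d=17): x=8.3000 theta=-0.1000
After 2 (thin lens f=-55): x=8.3000 theta=14/275 (≈0.0509)
After 3 (propagate distance d=13): x=4929/550 (≈8.9618) theta=14/275 (≈0.0509)
After 4 (curved mirror R=34): x=4929/550 (≈8.9618) theta=-4453/9350 (≈-0.4763)
After 5 (propagate distance d=45 (to screen)): x=-58296/4675 (≈-12.4697) theta=-4453/9350 (≈-0.4763)
|theta_initial|=0.1000 |theta_final|=4453/9350 (≈0.4763) -> increased

Answer: yes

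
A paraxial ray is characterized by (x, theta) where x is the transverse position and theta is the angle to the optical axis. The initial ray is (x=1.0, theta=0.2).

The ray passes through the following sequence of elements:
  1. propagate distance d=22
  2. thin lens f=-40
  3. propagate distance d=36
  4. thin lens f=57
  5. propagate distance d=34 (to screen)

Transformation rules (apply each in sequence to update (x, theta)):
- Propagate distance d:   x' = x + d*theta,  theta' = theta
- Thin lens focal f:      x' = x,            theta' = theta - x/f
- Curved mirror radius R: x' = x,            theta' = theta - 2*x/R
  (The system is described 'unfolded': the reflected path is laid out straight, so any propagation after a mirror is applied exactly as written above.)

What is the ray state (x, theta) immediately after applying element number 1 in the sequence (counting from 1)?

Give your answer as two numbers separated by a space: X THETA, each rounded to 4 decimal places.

Answer: 5.4000 0.2000

Derivation:
Initial: x=1.0000 theta=0.2000
After 1 (propagate distance d=22): x=5.4000 theta=0.2000
Rounded to 4 decimal places: x = 5.4000, theta = 0.2000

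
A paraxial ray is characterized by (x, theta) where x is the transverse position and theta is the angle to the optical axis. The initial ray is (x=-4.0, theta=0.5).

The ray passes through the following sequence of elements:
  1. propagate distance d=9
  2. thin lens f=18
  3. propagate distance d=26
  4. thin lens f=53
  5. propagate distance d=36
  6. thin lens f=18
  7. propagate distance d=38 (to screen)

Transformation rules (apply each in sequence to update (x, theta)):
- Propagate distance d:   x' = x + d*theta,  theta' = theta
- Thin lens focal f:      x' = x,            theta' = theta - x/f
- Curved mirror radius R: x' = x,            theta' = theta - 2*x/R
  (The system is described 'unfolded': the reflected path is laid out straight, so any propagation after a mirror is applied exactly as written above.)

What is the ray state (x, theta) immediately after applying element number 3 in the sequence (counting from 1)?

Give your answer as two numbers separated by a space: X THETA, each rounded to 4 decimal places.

Initial: x=-4.0000 theta=0.5000
After 1 (propagate distance d=9): x=0.5000 theta=0.5000
After 2 (thin lens f=18): x=0.5000 theta=17/36 (≈0.4722)
After 3 (propagate distance d=26): x=115/9 (≈12.7778) theta=17/36 (≈0.4722)
Rounded to 4 decimal places: x = 12.7778, theta = 0.4722

Answer: 12.7778 0.4722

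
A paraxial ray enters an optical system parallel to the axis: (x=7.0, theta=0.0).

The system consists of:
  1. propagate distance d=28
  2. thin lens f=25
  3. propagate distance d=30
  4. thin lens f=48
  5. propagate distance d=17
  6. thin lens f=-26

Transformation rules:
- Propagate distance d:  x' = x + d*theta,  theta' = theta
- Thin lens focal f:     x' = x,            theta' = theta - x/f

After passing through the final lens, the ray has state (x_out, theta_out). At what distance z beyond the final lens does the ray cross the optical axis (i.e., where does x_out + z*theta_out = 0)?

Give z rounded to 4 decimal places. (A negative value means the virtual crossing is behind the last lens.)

Answer: -12.0852

Derivation:
Initial: x=7.0000 theta=0.0000
After 1 (propagate distance d=28): x=7.0000 theta=0.0000
After 2 (thin lens f=25): x=7.0000 theta=-0.2800
After 3 (propagate distance d=30): x=-1.4000 theta=-0.2800
After 4 (thin lens f=48): x=-1.4000 theta=-301/1200 (≈-0.2508)
After 5 (propagate distance d=17): x=-6797/1200 (≈-5.6642) theta=-301/1200 (≈-0.2508)
After 6 (thin lens f=-26): x=-6797/1200 (≈-5.6642) theta=-14623/31200 (≈-0.4687)
z_focus = -x_out/theta_out = -(-6797/1200)/(-14623/31200) = -25246/2089 ≈ -12.0852
Rounded to 4 decimal places: z = -12.0852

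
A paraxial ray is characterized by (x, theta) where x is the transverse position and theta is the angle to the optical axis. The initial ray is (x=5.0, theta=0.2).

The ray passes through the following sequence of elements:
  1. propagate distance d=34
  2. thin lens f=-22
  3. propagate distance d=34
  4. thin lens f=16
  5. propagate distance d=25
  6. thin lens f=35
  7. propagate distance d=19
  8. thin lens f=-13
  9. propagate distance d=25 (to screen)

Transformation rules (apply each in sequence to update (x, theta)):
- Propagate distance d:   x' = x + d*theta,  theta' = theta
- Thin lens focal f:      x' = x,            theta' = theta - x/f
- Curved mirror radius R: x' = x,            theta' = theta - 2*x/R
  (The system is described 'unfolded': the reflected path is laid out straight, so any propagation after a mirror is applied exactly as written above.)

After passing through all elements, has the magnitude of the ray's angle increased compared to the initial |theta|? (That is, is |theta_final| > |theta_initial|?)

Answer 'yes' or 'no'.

Answer: yes

Derivation:
Initial: x=5.0000 theta=0.2000
After 1 (propagate distance d=34): x=11.8000 theta=0.2000
After 2 (thin lens f=-22): x=11.8000 theta=81/110 (≈0.7364)
After 3 (propagate distance d=34): x=2026/55 (≈36.8364) theta=81/110 (≈0.7364)
After 4 (thin lens f=16): x=2026/55 (≈36.8364) theta=-689/440 (≈-1.5659)
After 5 (propagate distance d=25): x=-1017/440 (≈-2.3114) theta=-689/440 (≈-1.5659)
After 6 (thin lens f=35): x=-1017/440 (≈-2.3114) theta=-11549/7700 (≈-1.4999)
After 7 (propagate distance d=19): x=-474457/15400 (≈-30.8089) theta=-11549/7700 (≈-1.4999)
After 8 (thin lens f=-13): x=-474457/15400 (≈-30.8089) theta=-774731/200200 (≈-3.8698)
After 9 (propagate distance d=25 (to screen)): x=-3192027/25025 (≈-127.5535) theta=-774731/200200 (≈-3.8698)
|theta_initial|=0.2000 |theta_final|=774731/200200 (≈3.8698) -> increased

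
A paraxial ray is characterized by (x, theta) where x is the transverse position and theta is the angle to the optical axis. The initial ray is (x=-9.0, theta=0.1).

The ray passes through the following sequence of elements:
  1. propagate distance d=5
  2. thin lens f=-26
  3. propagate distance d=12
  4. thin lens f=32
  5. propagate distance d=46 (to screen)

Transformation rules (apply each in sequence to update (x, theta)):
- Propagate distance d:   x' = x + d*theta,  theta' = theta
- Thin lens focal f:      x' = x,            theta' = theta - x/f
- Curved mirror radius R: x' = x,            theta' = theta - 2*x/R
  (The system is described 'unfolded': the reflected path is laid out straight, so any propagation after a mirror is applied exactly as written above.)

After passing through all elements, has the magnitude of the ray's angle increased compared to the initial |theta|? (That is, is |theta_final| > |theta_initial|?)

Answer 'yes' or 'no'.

Answer: yes

Derivation:
Initial: x=-9.0000 theta=0.1000
After 1 (propagate distance d=5): x=-8.5000 theta=0.1000
After 2 (thin lens f=-26): x=-8.5000 theta=-59/260 (≈-0.2269)
After 3 (propagate distance d=12): x=-1459/130 (≈-11.2231) theta=-59/260 (≈-0.2269)
After 4 (thin lens f=32): x=-1459/130 (≈-11.2231) theta=103/832 (≈0.1238)
After 5 (propagate distance d=46 (to screen)): x=-11499/2080 (≈-5.5284) theta=103/832 (≈0.1238)
|theta_initial|=0.1000 |theta_final|=103/832 (≈0.1238) -> increased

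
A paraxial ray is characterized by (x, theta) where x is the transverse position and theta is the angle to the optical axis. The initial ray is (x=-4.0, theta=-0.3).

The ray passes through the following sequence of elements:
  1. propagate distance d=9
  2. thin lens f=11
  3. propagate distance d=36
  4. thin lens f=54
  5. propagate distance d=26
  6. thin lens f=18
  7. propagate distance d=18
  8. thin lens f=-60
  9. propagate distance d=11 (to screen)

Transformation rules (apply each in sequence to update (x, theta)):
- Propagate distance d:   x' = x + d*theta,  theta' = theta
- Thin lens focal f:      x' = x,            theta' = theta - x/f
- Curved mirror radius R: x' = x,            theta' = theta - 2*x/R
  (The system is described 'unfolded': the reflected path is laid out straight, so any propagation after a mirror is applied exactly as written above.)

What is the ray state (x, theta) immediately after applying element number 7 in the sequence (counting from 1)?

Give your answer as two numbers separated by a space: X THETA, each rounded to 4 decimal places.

Initial: x=-4.0000 theta=-0.3000
After 1 (propagate distance d=9): x=-6.7000 theta=-0.3000
After 2 (thin lens f=11): x=-6.7000 theta=17/55 (≈0.3091)
After 3 (propagate distance d=36): x=487/110 (≈4.4273) theta=17/55 (≈0.3091)
After 4 (thin lens f=54): x=487/110 (≈4.4273) theta=1349/5940 (≈0.2271)
After 5 (propagate distance d=26): x=15343/1485 (≈10.3320) theta=1349/5940 (≈0.2271)
After 6 (thin lens f=18): x=15343/1485 (≈10.3320) theta=-3709/10692 (≈-0.3469)
After 7 (propagate distance d=18): x=1349/330 (≈4.0879) theta=-3709/10692 (≈-0.3469)
Rounded to 4 decimal places: x = 4.0879, theta = -0.3469

Answer: 4.0879 -0.3469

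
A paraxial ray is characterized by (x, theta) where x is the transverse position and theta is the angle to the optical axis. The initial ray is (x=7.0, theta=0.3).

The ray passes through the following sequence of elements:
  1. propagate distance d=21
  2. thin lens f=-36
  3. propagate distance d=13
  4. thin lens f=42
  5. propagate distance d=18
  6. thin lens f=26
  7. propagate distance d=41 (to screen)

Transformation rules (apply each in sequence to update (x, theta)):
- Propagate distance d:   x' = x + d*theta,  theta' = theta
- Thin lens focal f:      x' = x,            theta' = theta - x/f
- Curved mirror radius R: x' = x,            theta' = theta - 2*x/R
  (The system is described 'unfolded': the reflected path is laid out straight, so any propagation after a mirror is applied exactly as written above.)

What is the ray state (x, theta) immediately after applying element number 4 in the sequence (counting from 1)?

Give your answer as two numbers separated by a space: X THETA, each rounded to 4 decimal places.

Initial: x=7.0000 theta=0.3000
After 1 (propagate distance d=21): x=13.3000 theta=0.3000
After 2 (thin lens f=-36): x=13.3000 theta=241/360 (≈0.6694)
After 3 (propagate distance d=13): x=7921/360 (≈22.0028) theta=241/360 (≈0.6694)
After 4 (thin lens f=42): x=7921/360 (≈22.0028) theta=2201/15120 (≈0.1456)
Rounded to 4 decimal places: x = 22.0028, theta = 0.1456

Answer: 22.0028 0.1456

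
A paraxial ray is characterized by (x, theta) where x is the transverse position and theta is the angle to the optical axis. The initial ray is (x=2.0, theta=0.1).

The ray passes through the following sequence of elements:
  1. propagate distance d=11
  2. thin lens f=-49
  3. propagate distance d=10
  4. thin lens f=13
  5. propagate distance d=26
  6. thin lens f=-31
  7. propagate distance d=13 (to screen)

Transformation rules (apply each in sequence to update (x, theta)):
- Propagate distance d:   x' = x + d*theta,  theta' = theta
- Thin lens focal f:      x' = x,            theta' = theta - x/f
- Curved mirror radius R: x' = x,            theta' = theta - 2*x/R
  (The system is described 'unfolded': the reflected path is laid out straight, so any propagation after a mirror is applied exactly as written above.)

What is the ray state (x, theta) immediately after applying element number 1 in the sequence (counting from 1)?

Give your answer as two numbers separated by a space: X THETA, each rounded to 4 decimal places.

Initial: x=2.0000 theta=0.1000
After 1 (propagate distance d=11): x=3.1000 theta=0.1000
Rounded to 4 decimal places: x = 3.1000, theta = 0.1000

Answer: 3.1000 0.1000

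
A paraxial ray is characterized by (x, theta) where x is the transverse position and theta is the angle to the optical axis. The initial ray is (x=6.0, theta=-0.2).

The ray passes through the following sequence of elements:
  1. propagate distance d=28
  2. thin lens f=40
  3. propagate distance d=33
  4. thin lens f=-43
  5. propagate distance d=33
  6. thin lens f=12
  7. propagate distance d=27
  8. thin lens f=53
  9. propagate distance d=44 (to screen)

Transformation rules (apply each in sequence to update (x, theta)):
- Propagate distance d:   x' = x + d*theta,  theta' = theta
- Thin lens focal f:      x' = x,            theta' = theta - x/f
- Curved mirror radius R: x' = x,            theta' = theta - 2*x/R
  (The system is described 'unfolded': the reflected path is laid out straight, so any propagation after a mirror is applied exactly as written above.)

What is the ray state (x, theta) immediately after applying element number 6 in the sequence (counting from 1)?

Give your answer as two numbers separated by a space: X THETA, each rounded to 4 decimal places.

Initial: x=6.0000 theta=-0.2000
After 1 (propagate distance d=28): x=0.4000 theta=-0.2000
After 2 (thin lens f=40): x=0.4000 theta=-0.2100
After 3 (propagate distance d=33): x=-6.5300 theta=-0.2100
After 4 (thin lens f=-43): x=-6.5300 theta=-389/1075 (≈-0.3619)
After 5 (propagate distance d=33): x=-79427/4300 (≈-18.4714) theta=-389/1075 (≈-0.3619)
After 6 (thin lens f=12): x=-79427/4300 (≈-18.4714) theta=12151/10320 (≈1.1774)
Rounded to 4 decimal places: x = -18.4714, theta = 1.1774

Answer: -18.4714 1.1774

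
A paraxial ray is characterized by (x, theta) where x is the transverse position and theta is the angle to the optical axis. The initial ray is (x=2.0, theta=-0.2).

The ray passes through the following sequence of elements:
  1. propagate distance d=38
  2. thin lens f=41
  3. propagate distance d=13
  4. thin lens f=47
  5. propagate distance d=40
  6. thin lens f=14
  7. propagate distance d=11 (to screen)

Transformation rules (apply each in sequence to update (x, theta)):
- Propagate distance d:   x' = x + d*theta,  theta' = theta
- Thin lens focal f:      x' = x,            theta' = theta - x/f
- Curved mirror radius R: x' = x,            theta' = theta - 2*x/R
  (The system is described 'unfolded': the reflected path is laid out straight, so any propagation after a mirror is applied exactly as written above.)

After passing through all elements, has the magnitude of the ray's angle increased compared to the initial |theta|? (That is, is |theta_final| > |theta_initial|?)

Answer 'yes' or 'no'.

Answer: yes

Derivation:
Initial: x=2.0000 theta=-0.2000
After 1 (propagate distance d=38): x=-5.6000 theta=-0.2000
After 2 (thin lens f=41): x=-5.6000 theta=-13/205 (≈-0.0634)
After 3 (propagate distance d=13): x=-1317/205 (≈-6.4244) theta=-13/205 (≈-0.0634)
After 4 (thin lens f=47): x=-1317/205 (≈-6.4244) theta=706/9635 (≈0.0733)
After 5 (propagate distance d=40): x=-33659/9635 (≈-3.4934) theta=706/9635 (≈0.0733)
After 6 (thin lens f=14): x=-33659/9635 (≈-3.4934) theta=43543/134890 (≈0.3228)
After 7 (propagate distance d=11 (to screen)): x=7747/134890 (≈0.0574) theta=43543/134890 (≈0.3228)
|theta_initial|=0.2000 |theta_final|=43543/134890 (≈0.3228) -> increased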